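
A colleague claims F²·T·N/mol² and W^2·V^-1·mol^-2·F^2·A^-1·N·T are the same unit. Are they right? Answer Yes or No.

Left side:
  F = kg⁻¹·m⁻²·s⁴·A².
  So F² = kg⁻²·m⁻⁴·s⁸·A⁴.
  T = kg·s⁻²·A⁻¹.
  N = kg·m·s⁻².
  Combining: mol⁻²·F²·T·N = mol⁻² · (kg⁻²·m⁻⁴·s⁸·A⁴) · (kg·s⁻²·A⁻¹) · (kg·m·s⁻²) = m⁻³·s⁴·A³·mol⁻².
Right side:
  W = kg·m²·s⁻³.
  So W² = kg²·m⁴·s⁻⁶.
  V = kg·m²·s⁻³·A⁻¹.
  So V⁻¹ = kg⁻¹·m⁻²·s³·A.
  F = kg⁻¹·m⁻²·s⁴·A².
  So F² = kg⁻²·m⁻⁴·s⁸·A⁴.
  N = kg·m·s⁻².
  T = kg·s⁻²·A⁻¹.
  Combining: W²·V⁻¹·mol⁻²·F²·A⁻¹·N·T = (kg²·m⁴·s⁻⁶) · (kg⁻¹·m⁻²·s³·A) · mol⁻² · (kg⁻²·m⁻⁴·s⁸·A⁴) · A⁻¹ · (kg·m·s⁻²) · (kg·s⁻²·A⁻¹) = kg·m⁻¹·s·A³·mol⁻².
Left is m⁻³·s⁴·A³·mol⁻²; right is kg·m⁻¹·s·A³·mol⁻² — different.

No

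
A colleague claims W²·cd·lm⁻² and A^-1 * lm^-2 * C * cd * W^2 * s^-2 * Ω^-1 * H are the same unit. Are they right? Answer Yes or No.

Left side:
  W = kg·m²·s⁻³.
  So W² = kg²·m⁴·s⁻⁶.
  lm = cd.
  So lm⁻² = cd⁻².
  Combining: W²·cd·lm⁻² = (kg²·m⁴·s⁻⁶) · cd · cd⁻² = kg²·m⁴·s⁻⁶·cd⁻¹.
Right side:
  lm = cd.
  So lm⁻² = cd⁻².
  C = s·A.
  W = kg·m²·s⁻³.
  So W² = kg²·m⁴·s⁻⁶.
  Ω = kg·m²·s⁻³·A⁻².
  So Ω⁻¹ = kg⁻¹·m⁻²·s³·A².
  H = kg·m²·s⁻²·A⁻².
  Combining: A⁻¹·lm⁻²·C·cd·W²·s⁻²·Ω⁻¹·H = A⁻¹ · cd⁻² · (s·A) · cd · (kg²·m⁴·s⁻⁶) · s⁻² · (kg⁻¹·m⁻²·s³·A²) · (kg·m²·s⁻²·A⁻²) = kg²·m⁴·s⁻⁶·cd⁻¹.
Both reduce to kg²·m⁴·s⁻⁶·cd⁻¹.

Yes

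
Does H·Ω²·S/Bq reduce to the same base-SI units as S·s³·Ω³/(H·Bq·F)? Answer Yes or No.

Yes

Left side:
  Bq = 1/s = s⁻¹ (activity is decays per second).
  So Bq⁻¹ = s.
  H = Wb/A (inductance = flux per current),
      = kg·m²·s⁻²·A⁻².
  Ω = V/A (resistance = voltage per current),
      = kg·m²·s⁻³·A⁻².
  So Ω² = kg²·m⁴·s⁻⁶·A⁻⁴.
  S = 1/Ω (conductance is reciprocal resistance),
      = kg⁻¹·m⁻²·s³·A².
  Combining: Bq⁻¹·H·Ω²·S = s · (kg·m²·s⁻²·A⁻²) · (kg²·m⁴·s⁻⁶·A⁻⁴) · (kg⁻¹·m⁻²·s³·A²) = kg²·m⁴·s⁻⁴·A⁻⁴.
Right side:
  H = Wb/A (inductance = flux per current),
      = kg·m²·s⁻²·A⁻².
  So H⁻¹ = kg⁻¹·m⁻²·s²·A².
  S = 1/Ω (conductance is reciprocal resistance),
      = kg⁻¹·m⁻²·s³·A².
  Ω = V/A (resistance = voltage per current),
      = kg·m²·s⁻³·A⁻².
  So Ω³ = kg³·m⁶·s⁻⁹·A⁻⁶.
  Bq = 1/s = s⁻¹ (activity is decays per second).
  So Bq⁻¹ = s.
  F = C/V (capacitance = charge per voltage),
      = A·s/(kg·m²·s⁻³·A⁻¹) (substituting C and V),
      = kg⁻¹·m⁻²·s⁴·A².
  So F⁻¹ = kg·m²·s⁻⁴·A⁻².
  Combining: H⁻¹·S·s³·Ω³·Bq⁻¹·F⁻¹ = (kg⁻¹·m⁻²·s²·A²) · (kg⁻¹·m⁻²·s³·A²) · s³ · (kg³·m⁶·s⁻⁹·A⁻⁶) · s · (kg·m²·s⁻⁴·A⁻²) = kg²·m⁴·s⁻⁴·A⁻⁴.
Both reduce to kg²·m⁴·s⁻⁴·A⁻⁴.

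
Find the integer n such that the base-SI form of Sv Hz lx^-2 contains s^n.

-3

Sv = m²·s⁻².
Hz = s⁻¹.
lx = m⁻²·cd.
So lx⁻² = m⁴·cd⁻².
Combining: Sv·Hz·lx⁻² = (m²·s⁻²) · s⁻¹ · (m⁴·cd⁻²) = m⁶·s⁻³·cd⁻².
The exponent of s is -3.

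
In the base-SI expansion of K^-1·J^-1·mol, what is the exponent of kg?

-1

J = N·m (work = force × distance),
    = kg·m²·s⁻².
So J⁻¹ = kg⁻¹·m⁻²·s².
Combining: K⁻¹·J⁻¹·mol = K⁻¹ · (kg⁻¹·m⁻²·s²) · mol = kg⁻¹·m⁻²·s²·K⁻¹·mol.
The exponent of kg is -1.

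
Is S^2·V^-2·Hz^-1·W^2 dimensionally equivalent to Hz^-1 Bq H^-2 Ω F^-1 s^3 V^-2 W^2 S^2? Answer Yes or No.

No

Left side:
  S = kg⁻¹·m⁻²·s³·A².
  So S² = kg⁻²·m⁻⁴·s⁶·A⁴.
  V = kg·m²·s⁻³·A⁻¹.
  So V⁻² = kg⁻²·m⁻⁴·s⁶·A².
  Hz = s⁻¹.
  So Hz⁻¹ = s.
  W = kg·m²·s⁻³.
  So W² = kg²·m⁴·s⁻⁶.
  Combining: S²·V⁻²·Hz⁻¹·W² = (kg⁻²·m⁻⁴·s⁶·A⁴) · (kg⁻²·m⁻⁴·s⁶·A²) · s · (kg²·m⁴·s⁻⁶) = kg⁻²·m⁻⁴·s⁷·A⁶.
Right side:
  Hz = s⁻¹.
  So Hz⁻¹ = s.
  Bq = s⁻¹.
  H = kg·m²·s⁻²·A⁻².
  So H⁻² = kg⁻²·m⁻⁴·s⁴·A⁴.
  Ω = kg·m²·s⁻³·A⁻².
  F = kg⁻¹·m⁻²·s⁴·A².
  So F⁻¹ = kg·m²·s⁻⁴·A⁻².
  V = kg·m²·s⁻³·A⁻¹.
  So V⁻² = kg⁻²·m⁻⁴·s⁶·A².
  W = kg·m²·s⁻³.
  So W² = kg²·m⁴·s⁻⁶.
  S = kg⁻¹·m⁻²·s³·A².
  So S² = kg⁻²·m⁻⁴·s⁶·A⁴.
  Combining: Hz⁻¹·Bq·H⁻²·Ω·F⁻¹·s³·V⁻²·W²·S² = s · s⁻¹ · (kg⁻²·m⁻⁴·s⁴·A⁴) · (kg·m²·s⁻³·A⁻²) · (kg·m²·s⁻⁴·A⁻²) · s³ · (kg⁻²·m⁻⁴·s⁶·A²) · (kg²·m⁴·s⁻⁶) · (kg⁻²·m⁻⁴·s⁶·A⁴) = kg⁻²·m⁻⁴·s⁶·A⁶.
Left is kg⁻²·m⁻⁴·s⁷·A⁶; right is kg⁻²·m⁻⁴·s⁶·A⁶ — different.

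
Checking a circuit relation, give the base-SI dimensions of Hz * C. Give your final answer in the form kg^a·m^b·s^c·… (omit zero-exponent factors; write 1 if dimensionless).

Hz = s⁻¹.
C = s·A.
Combining: Hz·C = s⁻¹ · (s·A) = A.

A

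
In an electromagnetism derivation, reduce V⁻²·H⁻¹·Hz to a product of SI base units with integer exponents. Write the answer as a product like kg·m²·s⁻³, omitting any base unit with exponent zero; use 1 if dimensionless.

kg⁻³·m⁻⁶·s⁷·A⁴

V = W/A (potential = power per current),
    = kg·m²·s⁻³·A⁻¹.
So V⁻² = kg⁻²·m⁻⁴·s⁶·A².
H = Wb/A (inductance = flux per current),
    = kg·m²·s⁻²·A⁻².
So H⁻¹ = kg⁻¹·m⁻²·s²·A².
Hz = 1/s = s⁻¹ (frequency is cycles per second).
Combining: V⁻²·H⁻¹·Hz = (kg⁻²·m⁻⁴·s⁶·A²) · (kg⁻¹·m⁻²·s²·A²) · s⁻¹ = kg⁻³·m⁻⁶·s⁷·A⁴.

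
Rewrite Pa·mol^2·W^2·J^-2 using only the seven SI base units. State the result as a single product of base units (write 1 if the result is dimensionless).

kg·m⁻¹·s⁻⁴·mol²

Pa = N/m² (pressure = force per area),
    = kg·m⁻¹·s⁻².
W = J/s (power = energy per time),
    = kg·m²·s⁻³.
So W² = kg²·m⁴·s⁻⁶.
J = N·m (work = force × distance),
    = kg·m²·s⁻².
So J⁻² = kg⁻²·m⁻⁴·s⁴.
Combining: Pa·mol²·W²·J⁻² = (kg·m⁻¹·s⁻²) · mol² · (kg²·m⁴·s⁻⁶) · (kg⁻²·m⁻⁴·s⁴) = kg·m⁻¹·s⁻⁴·mol².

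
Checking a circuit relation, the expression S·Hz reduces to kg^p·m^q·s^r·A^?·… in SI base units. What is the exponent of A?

2

S = 1/Ω (conductance is reciprocal resistance),
    = kg⁻¹·m⁻²·s³·A².
Hz = 1/s = s⁻¹ (frequency is cycles per second).
Combining: S·Hz = (kg⁻¹·m⁻²·s³·A²) · s⁻¹ = kg⁻¹·m⁻²·s²·A².
The exponent of A is 2.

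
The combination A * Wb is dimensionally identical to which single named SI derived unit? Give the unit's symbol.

J

Wb = kg·m²·s⁻²·A⁻¹.
Combining: A·Wb = A · (kg·m²·s⁻²·A⁻¹) = kg·m²·s⁻².
kg·m²·s⁻² is the base-SI form of the joule.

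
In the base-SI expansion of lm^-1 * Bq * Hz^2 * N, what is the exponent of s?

-5

lm = cd.
So lm⁻¹ = cd⁻¹.
Bq = s⁻¹.
Hz = s⁻¹.
So Hz² = s⁻².
N = kg·m·s⁻².
Combining: lm⁻¹·Bq·Hz²·N = cd⁻¹ · s⁻¹ · s⁻² · (kg·m·s⁻²) = kg·m·s⁻⁵·cd⁻¹.
The exponent of s is -5.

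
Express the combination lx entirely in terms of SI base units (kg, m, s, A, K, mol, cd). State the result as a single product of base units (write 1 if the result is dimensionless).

m⁻²·cd

lx = lm/m² (illuminance = luminous flux per area),
    = m⁻²·cd.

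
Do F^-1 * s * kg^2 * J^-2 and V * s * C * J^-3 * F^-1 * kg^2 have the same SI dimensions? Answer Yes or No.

Yes

Left side:
  F = C/V (capacitance = charge per voltage),
      = A·s/(kg·m²·s⁻³·A⁻¹) (substituting C and V),
      = kg⁻¹·m⁻²·s⁴·A².
  So F⁻¹ = kg·m²·s⁻⁴·A⁻².
  J = N·m (work = force × distance),
      = kg·m²·s⁻².
  So J⁻² = kg⁻²·m⁻⁴·s⁴.
  Combining: F⁻¹·s·kg²·J⁻² = (kg·m²·s⁻⁴·A⁻²) · s · kg² · (kg⁻²·m⁻⁴·s⁴) = kg·m⁻²·s·A⁻².
Right side:
  V = W/A (potential = power per current),
      = kg·m²·s⁻³·A⁻¹.
  C = A·s = s·A (charge = current × time).
  J = N·m (work = force × distance),
      = kg·m²·s⁻².
  So J⁻³ = kg⁻³·m⁻⁶·s⁶.
  F = C/V (capacitance = charge per voltage),
      = A·s/(kg·m²·s⁻³·A⁻¹) (substituting C and V),
      = kg⁻¹·m⁻²·s⁴·A².
  So F⁻¹ = kg·m²·s⁻⁴·A⁻².
  Combining: V·s·C·J⁻³·F⁻¹·kg² = (kg·m²·s⁻³·A⁻¹) · s · (s·A) · (kg⁻³·m⁻⁶·s⁶) · (kg·m²·s⁻⁴·A⁻²) · kg² = kg·m⁻²·s·A⁻².
Both reduce to kg·m⁻²·s·A⁻².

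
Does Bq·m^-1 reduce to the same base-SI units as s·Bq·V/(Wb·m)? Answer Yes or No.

Yes

Left side:
  Bq = 1/s = s⁻¹ (activity is decays per second).
  Combining: Bq·m⁻¹ = s⁻¹ · m⁻¹ = m⁻¹·s⁻¹.
Right side:
  Bq = 1/s = s⁻¹ (activity is decays per second).
  Wb = V·s (flux: a volt is a weber per second),
      = kg·m²·s⁻²·A⁻¹.
  So Wb⁻¹ = kg⁻¹·m⁻²·s²·A.
  V = W/A (potential = power per current),
      = kg·m²·s⁻³·A⁻¹.
  Combining: s·Bq·Wb⁻¹·m⁻¹·V = s · s⁻¹ · (kg⁻¹·m⁻²·s²·A) · m⁻¹ · (kg·m²·s⁻³·A⁻¹) = m⁻¹·s⁻¹.
Both reduce to m⁻¹·s⁻¹.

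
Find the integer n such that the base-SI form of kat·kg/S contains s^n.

-4

S = kg⁻¹·m⁻²·s³·A².
So S⁻¹ = kg·m²·s⁻³·A⁻².
kat = s⁻¹·mol.
Combining: S⁻¹·kat·kg = (kg·m²·s⁻³·A⁻²) · (s⁻¹·mol) · kg = kg²·m²·s⁻⁴·A⁻²·mol.
The exponent of s is -4.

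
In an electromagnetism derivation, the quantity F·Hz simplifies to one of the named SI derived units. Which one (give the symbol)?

S

F = kg⁻¹·m⁻²·s⁴·A².
Hz = s⁻¹.
Combining: F·Hz = (kg⁻¹·m⁻²·s⁴·A²) · s⁻¹ = kg⁻¹·m⁻²·s³·A².
kg⁻¹·m⁻²·s³·A² is the base-SI form of the siemens.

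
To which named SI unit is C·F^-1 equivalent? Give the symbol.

V

C = A·s = s·A (charge = current × time).
F = C/V (capacitance = charge per voltage),
    = A·s/(kg·m²·s⁻³·A⁻¹) (substituting C and V),
    = kg⁻¹·m⁻²·s⁴·A².
So F⁻¹ = kg·m²·s⁻⁴·A⁻².
Combining: C·F⁻¹ = (s·A) · (kg·m²·s⁻⁴·A⁻²) = kg·m²·s⁻³·A⁻¹.
kg·m²·s⁻³·A⁻¹ is the base-SI form of the volt.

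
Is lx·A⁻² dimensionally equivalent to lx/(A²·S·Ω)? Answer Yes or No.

Left side:
  lx = m⁻²·cd.
  Combining: lx·A⁻² = (m⁻²·cd) · A⁻² = m⁻²·A⁻²·cd.
Right side:
  S = kg⁻¹·m⁻²·s³·A².
  So S⁻¹ = kg·m²·s⁻³·A⁻².
  Ω = kg·m²·s⁻³·A⁻².
  So Ω⁻¹ = kg⁻¹·m⁻²·s³·A².
  lx = m⁻²·cd.
  Combining: A⁻²·S⁻¹·Ω⁻¹·lx = A⁻² · (kg·m²·s⁻³·A⁻²) · (kg⁻¹·m⁻²·s³·A²) · (m⁻²·cd) = m⁻²·A⁻²·cd.
Both reduce to m⁻²·A⁻²·cd.

Yes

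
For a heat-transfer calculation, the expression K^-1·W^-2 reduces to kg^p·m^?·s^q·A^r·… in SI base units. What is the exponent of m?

W = J/s (power = energy per time),
    = kg·m²·s⁻³.
So W⁻² = kg⁻²·m⁻⁴·s⁶.
Combining: K⁻¹·W⁻² = K⁻¹ · (kg⁻²·m⁻⁴·s⁶) = kg⁻²·m⁻⁴·s⁶·K⁻¹.
The exponent of m is -4.

-4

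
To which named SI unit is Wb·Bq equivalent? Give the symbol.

V

Wb = kg·m²·s⁻²·A⁻¹.
Bq = s⁻¹.
Combining: Wb·Bq = (kg·m²·s⁻²·A⁻¹) · s⁻¹ = kg·m²·s⁻³·A⁻¹.
kg·m²·s⁻³·A⁻¹ is the base-SI form of the volt.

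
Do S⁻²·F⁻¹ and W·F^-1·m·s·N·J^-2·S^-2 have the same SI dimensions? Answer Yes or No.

Yes

Left side:
  S = kg⁻¹·m⁻²·s³·A².
  So S⁻² = kg²·m⁴·s⁻⁶·A⁻⁴.
  F = kg⁻¹·m⁻²·s⁴·A².
  So F⁻¹ = kg·m²·s⁻⁴·A⁻².
  Combining: S⁻²·F⁻¹ = (kg²·m⁴·s⁻⁶·A⁻⁴) · (kg·m²·s⁻⁴·A⁻²) = kg³·m⁶·s⁻¹⁰·A⁻⁶.
Right side:
  W = J/s (power = energy per time),
      = kg·m²·s⁻³.
  F = C/V (capacitance = charge per voltage),
      = A·s/(kg·m²·s⁻³·A⁻¹) (substituting C and V),
      = kg⁻¹·m⁻²·s⁴·A².
  So F⁻¹ = kg·m²·s⁻⁴·A⁻².
  N = kg·m/s² = kg·m·s⁻² (force = mass × acceleration).
  J = N·m (work = force × distance),
      = kg·m²·s⁻².
  So J⁻² = kg⁻²·m⁻⁴·s⁴.
  S = 1/Ω (conductance is reciprocal resistance),
      = kg⁻¹·m⁻²·s³·A².
  So S⁻² = kg²·m⁴·s⁻⁶·A⁻⁴.
  Combining: W·F⁻¹·m·s·N·J⁻²·S⁻² = (kg·m²·s⁻³) · (kg·m²·s⁻⁴·A⁻²) · m · s · (kg·m·s⁻²) · (kg⁻²·m⁻⁴·s⁴) · (kg²·m⁴·s⁻⁶·A⁻⁴) = kg³·m⁶·s⁻¹⁰·A⁻⁶.
Both reduce to kg³·m⁶·s⁻¹⁰·A⁻⁶.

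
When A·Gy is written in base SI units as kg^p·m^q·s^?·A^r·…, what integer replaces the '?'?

-2

Gy = m²·s⁻².
Combining: A·Gy = A · (m²·s⁻²) = m²·s⁻²·A.
The exponent of s is -2.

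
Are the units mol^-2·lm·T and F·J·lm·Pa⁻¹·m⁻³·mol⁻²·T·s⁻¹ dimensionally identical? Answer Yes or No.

Left side:
  lm = cd.
  T = kg·s⁻²·A⁻¹.
  Combining: mol⁻²·lm·T = mol⁻² · cd · (kg·s⁻²·A⁻¹) = kg·s⁻²·A⁻¹·mol⁻²·cd.
Right side:
  F = C/V (capacitance = charge per voltage),
      = A·s/(kg·m²·s⁻³·A⁻¹) (substituting C and V),
      = kg⁻¹·m⁻²·s⁴·A².
  J = N·m (work = force × distance),
      = kg·m²·s⁻².
  lm = cd·sr = cd (luminous flux; sr is dimensionless).
  Pa = N/m² (pressure = force per area),
      = kg·m⁻¹·s⁻².
  So Pa⁻¹ = kg⁻¹·m·s².
  T = Wb/m² (flux density = flux per area),
      = kg·s⁻²·A⁻¹.
  Combining: F·J·lm·Pa⁻¹·m⁻³·mol⁻²·T·s⁻¹ = (kg⁻¹·m⁻²·s⁴·A²) · (kg·m²·s⁻²) · cd · (kg⁻¹·m·s²) · m⁻³ · mol⁻² · (kg·s⁻²·A⁻¹) · s⁻¹ = m⁻²·s·A·mol⁻²·cd.
Left is kg·s⁻²·A⁻¹·mol⁻²·cd; right is m⁻²·s·A·mol⁻²·cd — different.

No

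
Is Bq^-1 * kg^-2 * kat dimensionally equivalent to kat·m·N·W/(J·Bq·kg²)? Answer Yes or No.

Left side:
  Bq = s⁻¹.
  So Bq⁻¹ = s.
  kat = s⁻¹·mol.
  Combining: Bq⁻¹·kg⁻²·kat = s · kg⁻² · (s⁻¹·mol) = kg⁻²·mol.
Right side:
  J = kg·m²·s⁻².
  So J⁻¹ = kg⁻¹·m⁻²·s².
  kat = s⁻¹·mol.
  N = kg·m·s⁻².
  Bq = s⁻¹.
  So Bq⁻¹ = s.
  W = kg·m²·s⁻³.
  Combining: J⁻¹·kat·m·N·Bq⁻¹·kg⁻²·W = (kg⁻¹·m⁻²·s²) · (s⁻¹·mol) · m · (kg·m·s⁻²) · s · kg⁻² · (kg·m²·s⁻³) = kg⁻¹·m²·s⁻³·mol.
Left is kg⁻²·mol; right is kg⁻¹·m²·s⁻³·mol — different.

No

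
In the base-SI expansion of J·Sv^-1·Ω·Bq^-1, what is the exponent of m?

J = kg·m²·s⁻².
Sv = m²·s⁻².
So Sv⁻¹ = m⁻²·s².
Ω = kg·m²·s⁻³·A⁻².
Bq = s⁻¹.
So Bq⁻¹ = s.
Combining: J·Sv⁻¹·Ω·Bq⁻¹ = (kg·m²·s⁻²) · (m⁻²·s²) · (kg·m²·s⁻³·A⁻²) · s = kg²·m²·s⁻²·A⁻².
The exponent of m is 2.

2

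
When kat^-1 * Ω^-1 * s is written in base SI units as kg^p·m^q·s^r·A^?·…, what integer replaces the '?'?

kat = mol/s = s⁻¹·mol (catalytic activity).
So kat⁻¹ = s·mol⁻¹.
Ω = V/A (resistance = voltage per current),
    = kg·m²·s⁻³·A⁻².
So Ω⁻¹ = kg⁻¹·m⁻²·s³·A².
Combining: kat⁻¹·Ω⁻¹·s = (s·mol⁻¹) · (kg⁻¹·m⁻²·s³·A²) · s = kg⁻¹·m⁻²·s⁵·A²·mol⁻¹.
The exponent of A is 2.

2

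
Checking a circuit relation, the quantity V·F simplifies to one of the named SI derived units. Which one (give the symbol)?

V = W/A (potential = power per current),
    = kg·m²·s⁻³·A⁻¹.
F = C/V (capacitance = charge per voltage),
    = A·s/(kg·m²·s⁻³·A⁻¹) (substituting C and V),
    = kg⁻¹·m⁻²·s⁴·A².
Combining: V·F = (kg·m²·s⁻³·A⁻¹) · (kg⁻¹·m⁻²·s⁴·A²) = s·A.
s·A is the base-SI form of the coulomb.

C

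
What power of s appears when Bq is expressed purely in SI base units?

Bq = 1/s = s⁻¹ (activity is decays per second).
The exponent of s is -1.

-1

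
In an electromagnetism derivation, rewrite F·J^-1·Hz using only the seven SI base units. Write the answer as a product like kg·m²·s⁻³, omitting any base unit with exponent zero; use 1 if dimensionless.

F = C/V (capacitance = charge per voltage),
    = A·s/(kg·m²·s⁻³·A⁻¹) (substituting C and V),
    = kg⁻¹·m⁻²·s⁴·A².
J = N·m (work = force × distance),
    = kg·m²·s⁻².
So J⁻¹ = kg⁻¹·m⁻²·s².
Hz = 1/s = s⁻¹ (frequency is cycles per second).
Combining: F·J⁻¹·Hz = (kg⁻¹·m⁻²·s⁴·A²) · (kg⁻¹·m⁻²·s²) · s⁻¹ = kg⁻²·m⁻⁴·s⁵·A².

kg⁻²·m⁻⁴·s⁵·A²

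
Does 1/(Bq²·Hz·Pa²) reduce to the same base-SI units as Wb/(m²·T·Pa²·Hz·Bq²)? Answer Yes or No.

Yes

Left side:
  Bq = s⁻¹.
  So Bq⁻² = s².
  Hz = s⁻¹.
  So Hz⁻¹ = s.
  Pa = kg·m⁻¹·s⁻².
  So Pa⁻² = kg⁻²·m²·s⁴.
  Combining: Bq⁻²·Hz⁻¹·Pa⁻² = s² · s · (kg⁻²·m²·s⁴) = kg⁻²·m²·s⁷.
Right side:
  T = Wb/m² (flux density = flux per area),
      = kg·s⁻²·A⁻¹.
  So T⁻¹ = kg⁻¹·s²·A.
  Pa = N/m² (pressure = force per area),
      = kg·m⁻¹·s⁻².
  So Pa⁻² = kg⁻²·m²·s⁴.
  Hz = 1/s = s⁻¹ (frequency is cycles per second).
  So Hz⁻¹ = s.
  Bq = 1/s = s⁻¹ (activity is decays per second).
  So Bq⁻² = s².
  Wb = V·s (flux: a volt is a weber per second),
      = kg·m²·s⁻²·A⁻¹.
  Combining: m⁻²·T⁻¹·Pa⁻²·Hz⁻¹·Bq⁻²·Wb = m⁻² · (kg⁻¹·s²·A) · (kg⁻²·m²·s⁴) · s · s² · (kg·m²·s⁻²·A⁻¹) = kg⁻²·m²·s⁷.
Both reduce to kg⁻²·m²·s⁷.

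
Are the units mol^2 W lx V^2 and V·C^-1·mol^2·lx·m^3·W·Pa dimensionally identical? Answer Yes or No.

Yes

Left side:
  W = kg·m²·s⁻³.
  lx = m⁻²·cd.
  V = kg·m²·s⁻³·A⁻¹.
  So V² = kg²·m⁴·s⁻⁶·A⁻².
  Combining: mol²·W·lx·V² = mol² · (kg·m²·s⁻³) · (m⁻²·cd) · (kg²·m⁴·s⁻⁶·A⁻²) = kg³·m⁴·s⁻⁹·A⁻²·mol²·cd.
Right side:
  V = W/A (potential = power per current),
      = kg·m²·s⁻³·A⁻¹.
  C = A·s = s·A (charge = current × time).
  So C⁻¹ = s⁻¹·A⁻¹.
  lx = lm/m² (illuminance = luminous flux per area),
      = m⁻²·cd.
  W = J/s (power = energy per time),
      = kg·m²·s⁻³.
  Pa = N/m² (pressure = force per area),
      = kg·m⁻¹·s⁻².
  Combining: V·C⁻¹·mol²·lx·m³·W·Pa = (kg·m²·s⁻³·A⁻¹) · (s⁻¹·A⁻¹) · mol² · (m⁻²·cd) · m³ · (kg·m²·s⁻³) · (kg·m⁻¹·s⁻²) = kg³·m⁴·s⁻⁹·A⁻²·mol²·cd.
Both reduce to kg³·m⁴·s⁻⁹·A⁻²·mol²·cd.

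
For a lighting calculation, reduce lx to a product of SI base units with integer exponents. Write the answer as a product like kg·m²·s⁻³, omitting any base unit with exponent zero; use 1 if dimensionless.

lx = lm/m² (illuminance = luminous flux per area),
    = m⁻²·cd.

m⁻²·cd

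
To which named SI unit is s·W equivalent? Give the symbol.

J

W = J/s (power = energy per time),
    = kg·m²·s⁻³.
Combining: s·W = s · (kg·m²·s⁻³) = kg·m²·s⁻².
kg·m²·s⁻² is the base-SI form of the joule.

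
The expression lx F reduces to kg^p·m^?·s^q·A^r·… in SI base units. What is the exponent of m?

lx = m⁻²·cd.
F = kg⁻¹·m⁻²·s⁴·A².
Combining: lx·F = (m⁻²·cd) · (kg⁻¹·m⁻²·s⁴·A²) = kg⁻¹·m⁻⁴·s⁴·A²·cd.
The exponent of m is -4.

-4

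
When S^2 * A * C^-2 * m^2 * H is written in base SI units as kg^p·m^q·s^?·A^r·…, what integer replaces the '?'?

S = 1/Ω (conductance is reciprocal resistance),
    = kg⁻¹·m⁻²·s³·A².
So S² = kg⁻²·m⁻⁴·s⁶·A⁴.
C = A·s = s·A (charge = current × time).
So C⁻² = s⁻²·A⁻².
H = Wb/A (inductance = flux per current),
    = kg·m²·s⁻²·A⁻².
Combining: S²·A·C⁻²·m²·H = (kg⁻²·m⁻⁴·s⁶·A⁴) · A · (s⁻²·A⁻²) · m² · (kg·m²·s⁻²·A⁻²) = kg⁻¹·s²·A.
The exponent of s is 2.

2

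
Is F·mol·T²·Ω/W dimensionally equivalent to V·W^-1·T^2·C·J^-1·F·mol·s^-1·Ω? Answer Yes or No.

No

Left side:
  F = kg⁻¹·m⁻²·s⁴·A².
  W = kg·m²·s⁻³.
  So W⁻¹ = kg⁻¹·m⁻²·s³.
  T = kg·s⁻²·A⁻¹.
  So T² = kg²·s⁻⁴·A⁻².
  Ω = kg·m²·s⁻³·A⁻².
  Combining: F·W⁻¹·mol·T²·Ω = (kg⁻¹·m⁻²·s⁴·A²) · (kg⁻¹·m⁻²·s³) · mol · (kg²·s⁻⁴·A⁻²) · (kg·m²·s⁻³·A⁻²) = kg·m⁻²·A⁻²·mol.
Right side:
  V = W/A (potential = power per current),
      = kg·m²·s⁻³·A⁻¹.
  W = J/s (power = energy per time),
      = kg·m²·s⁻³.
  So W⁻¹ = kg⁻¹·m⁻²·s³.
  T = Wb/m² (flux density = flux per area),
      = kg·s⁻²·A⁻¹.
  So T² = kg²·s⁻⁴·A⁻².
  C = A·s = s·A (charge = current × time).
  J = N·m (work = force × distance),
      = kg·m²·s⁻².
  So J⁻¹ = kg⁻¹·m⁻²·s².
  F = C/V (capacitance = charge per voltage),
      = A·s/(kg·m²·s⁻³·A⁻¹) (substituting C and V),
      = kg⁻¹·m⁻²·s⁴·A².
  Ω = V/A (resistance = voltage per current),
      = kg·m²·s⁻³·A⁻².
  Combining: V·W⁻¹·T²·C·J⁻¹·F·mol·s⁻¹·Ω = (kg·m²·s⁻³·A⁻¹) · (kg⁻¹·m⁻²·s³) · (kg²·s⁻⁴·A⁻²) · (s·A) · (kg⁻¹·m⁻²·s²) · (kg⁻¹·m⁻²·s⁴·A²) · mol · s⁻¹ · (kg·m²·s⁻³·A⁻²) = kg·m⁻²·s⁻¹·A⁻²·mol.
Left is kg·m⁻²·A⁻²·mol; right is kg·m⁻²·s⁻¹·A⁻²·mol — different.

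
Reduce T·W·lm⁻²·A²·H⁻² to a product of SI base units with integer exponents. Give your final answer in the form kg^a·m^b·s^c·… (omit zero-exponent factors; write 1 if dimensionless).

m⁻²·s⁻¹·A⁵·cd⁻²

T = kg·s⁻²·A⁻¹.
W = kg·m²·s⁻³.
lm = cd.
So lm⁻² = cd⁻².
H = kg·m²·s⁻²·A⁻².
So H⁻² = kg⁻²·m⁻⁴·s⁴·A⁴.
Combining: T·W·lm⁻²·A²·H⁻² = (kg·s⁻²·A⁻¹) · (kg·m²·s⁻³) · cd⁻² · A² · (kg⁻²·m⁻⁴·s⁴·A⁴) = m⁻²·s⁻¹·A⁵·cd⁻².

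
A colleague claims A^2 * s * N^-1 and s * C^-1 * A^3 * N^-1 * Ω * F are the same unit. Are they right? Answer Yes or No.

Left side:
  N = kg·m/s² = kg·m·s⁻² (force = mass × acceleration).
  So N⁻¹ = kg⁻¹·m⁻¹·s².
  Combining: A²·s·N⁻¹ = A² · s · (kg⁻¹·m⁻¹·s²) = kg⁻¹·m⁻¹·s³·A².
Right side:
  C = A·s = s·A (charge = current × time).
  So C⁻¹ = s⁻¹·A⁻¹.
  N = kg·m/s² = kg·m·s⁻² (force = mass × acceleration).
  So N⁻¹ = kg⁻¹·m⁻¹·s².
  Ω = V/A (resistance = voltage per current),
      = kg·m²·s⁻³·A⁻².
  F = C/V (capacitance = charge per voltage),
      = A·s/(kg·m²·s⁻³·A⁻¹) (substituting C and V),
      = kg⁻¹·m⁻²·s⁴·A².
  Combining: s·C⁻¹·A³·N⁻¹·Ω·F = s · (s⁻¹·A⁻¹) · A³ · (kg⁻¹·m⁻¹·s²) · (kg·m²·s⁻³·A⁻²) · (kg⁻¹·m⁻²·s⁴·A²) = kg⁻¹·m⁻¹·s³·A².
Both reduce to kg⁻¹·m⁻¹·s³·A².

Yes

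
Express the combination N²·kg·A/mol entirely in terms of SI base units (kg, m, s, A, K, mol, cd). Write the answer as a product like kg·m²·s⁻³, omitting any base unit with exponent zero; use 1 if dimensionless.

N = kg·m·s⁻².
So N² = kg²·m²·s⁻⁴.
Combining: mol⁻¹·N²·kg·A = mol⁻¹ · (kg²·m²·s⁻⁴) · kg · A = kg³·m²·s⁻⁴·A·mol⁻¹.

kg³·m²·s⁻⁴·A·mol⁻¹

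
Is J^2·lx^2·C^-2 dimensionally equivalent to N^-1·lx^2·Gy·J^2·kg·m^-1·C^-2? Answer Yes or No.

Yes

Left side:
  J = N·m (work = force × distance),
      = kg·m²·s⁻².
  So J² = kg²·m⁴·s⁻⁴.
  lx = lm/m² (illuminance = luminous flux per area),
      = m⁻²·cd.
  So lx² = m⁻⁴·cd².
  C = A·s = s·A (charge = current × time).
  So C⁻² = s⁻²·A⁻².
  Combining: J²·lx²·C⁻² = (kg²·m⁴·s⁻⁴) · (m⁻⁴·cd²) · (s⁻²·A⁻²) = kg²·s⁻⁶·A⁻²·cd².
Right side:
  N = kg·m/s² = kg·m·s⁻² (force = mass × acceleration).
  So N⁻¹ = kg⁻¹·m⁻¹·s².
  lx = lm/m² (illuminance = luminous flux per area),
      = m⁻²·cd.
  So lx² = m⁻⁴·cd².
  Gy = J/kg (absorbed dose = energy per mass),
      = m²·s⁻².
  J = N·m (work = force × distance),
      = kg·m²·s⁻².
  So J² = kg²·m⁴·s⁻⁴.
  C = A·s = s·A (charge = current × time).
  So C⁻² = s⁻²·A⁻².
  Combining: N⁻¹·lx²·Gy·J²·kg·m⁻¹·C⁻² = (kg⁻¹·m⁻¹·s²) · (m⁻⁴·cd²) · (m²·s⁻²) · (kg²·m⁴·s⁻⁴) · kg · m⁻¹ · (s⁻²·A⁻²) = kg²·s⁻⁶·A⁻²·cd².
Both reduce to kg²·s⁻⁶·A⁻²·cd².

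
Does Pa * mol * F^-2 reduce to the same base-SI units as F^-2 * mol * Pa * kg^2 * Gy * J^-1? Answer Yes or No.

No

Left side:
  Pa = kg·m⁻¹·s⁻².
  F = kg⁻¹·m⁻²·s⁴·A².
  So F⁻² = kg²·m⁴·s⁻⁸·A⁻⁴.
  Combining: Pa·mol·F⁻² = (kg·m⁻¹·s⁻²) · mol · (kg²·m⁴·s⁻⁸·A⁻⁴) = kg³·m³·s⁻¹⁰·A⁻⁴·mol.
Right side:
  F = kg⁻¹·m⁻²·s⁴·A².
  So F⁻² = kg²·m⁴·s⁻⁸·A⁻⁴.
  Pa = kg·m⁻¹·s⁻².
  Gy = m²·s⁻².
  J = kg·m²·s⁻².
  So J⁻¹ = kg⁻¹·m⁻²·s².
  Combining: F⁻²·mol·Pa·kg²·Gy·J⁻¹ = (kg²·m⁴·s⁻⁸·A⁻⁴) · mol · (kg·m⁻¹·s⁻²) · kg² · (m²·s⁻²) · (kg⁻¹·m⁻²·s²) = kg⁴·m³·s⁻¹⁰·A⁻⁴·mol.
Left is kg³·m³·s⁻¹⁰·A⁻⁴·mol; right is kg⁴·m³·s⁻¹⁰·A⁻⁴·mol — different.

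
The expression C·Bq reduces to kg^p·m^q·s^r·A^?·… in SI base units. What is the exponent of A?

C = A·s = s·A (charge = current × time).
Bq = 1/s = s⁻¹ (activity is decays per second).
Combining: C·Bq = (s·A) · s⁻¹ = A.
The exponent of A is 1.

1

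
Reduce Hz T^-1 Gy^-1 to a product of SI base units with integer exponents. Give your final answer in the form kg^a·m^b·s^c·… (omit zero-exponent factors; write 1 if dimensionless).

Hz = s⁻¹.
T = kg·s⁻²·A⁻¹.
So T⁻¹ = kg⁻¹·s²·A.
Gy = m²·s⁻².
So Gy⁻¹ = m⁻²·s².
Combining: Hz·T⁻¹·Gy⁻¹ = s⁻¹ · (kg⁻¹·s²·A) · (m⁻²·s²) = kg⁻¹·m⁻²·s³·A.

kg⁻¹·m⁻²·s³·A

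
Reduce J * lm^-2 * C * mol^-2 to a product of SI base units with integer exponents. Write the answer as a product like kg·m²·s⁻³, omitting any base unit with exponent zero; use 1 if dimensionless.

J = N·m (work = force × distance),
    = kg·m²·s⁻².
lm = cd·sr = cd (luminous flux; sr is dimensionless).
So lm⁻² = cd⁻².
C = A·s = s·A (charge = current × time).
Combining: J·lm⁻²·C·mol⁻² = (kg·m²·s⁻²) · cd⁻² · (s·A) · mol⁻² = kg·m²·s⁻¹·A·mol⁻²·cd⁻².

kg·m²·s⁻¹·A·mol⁻²·cd⁻²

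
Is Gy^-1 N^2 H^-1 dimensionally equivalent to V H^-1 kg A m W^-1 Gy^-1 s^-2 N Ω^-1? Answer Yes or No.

No

Left side:
  Gy = m²·s⁻².
  So Gy⁻¹ = m⁻²·s².
  N = kg·m·s⁻².
  So N² = kg²·m²·s⁻⁴.
  H = kg·m²·s⁻²·A⁻².
  So H⁻¹ = kg⁻¹·m⁻²·s²·A².
  Combining: Gy⁻¹·N²·H⁻¹ = (m⁻²·s²) · (kg²·m²·s⁻⁴) · (kg⁻¹·m⁻²·s²·A²) = kg·m⁻²·A².
Right side:
  V = W/A (potential = power per current),
      = kg·m²·s⁻³·A⁻¹.
  H = Wb/A (inductance = flux per current),
      = kg·m²·s⁻²·A⁻².
  So H⁻¹ = kg⁻¹·m⁻²·s²·A².
  W = J/s (power = energy per time),
      = kg·m²·s⁻³.
  So W⁻¹ = kg⁻¹·m⁻²·s³.
  Gy = J/kg (absorbed dose = energy per mass),
      = m²·s⁻².
  So Gy⁻¹ = m⁻²·s².
  N = kg·m/s² = kg·m·s⁻² (force = mass × acceleration).
  Ω = V/A (resistance = voltage per current),
      = kg·m²·s⁻³·A⁻².
  So Ω⁻¹ = kg⁻¹·m⁻²·s³·A².
  Combining: V·H⁻¹·kg·A·m·W⁻¹·Gy⁻¹·s⁻²·N·Ω⁻¹ = (kg·m²·s⁻³·A⁻¹) · (kg⁻¹·m⁻²·s²·A²) · kg · A · m · (kg⁻¹·m⁻²·s³) · (m⁻²·s²) · s⁻² · (kg·m·s⁻²) · (kg⁻¹·m⁻²·s³·A²) = m⁻⁴·s³·A⁴.
Left is kg·m⁻²·A²; right is m⁻⁴·s³·A⁴ — different.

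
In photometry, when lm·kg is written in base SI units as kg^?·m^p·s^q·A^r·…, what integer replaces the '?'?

1

lm = cd.
Combining: lm·kg = cd · kg = kg·cd.
The exponent of kg is 1.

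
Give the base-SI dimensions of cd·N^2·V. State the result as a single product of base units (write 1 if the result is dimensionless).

N = kg·m·s⁻².
So N² = kg²·m²·s⁻⁴.
V = kg·m²·s⁻³·A⁻¹.
Combining: cd·N²·V = cd · (kg²·m²·s⁻⁴) · (kg·m²·s⁻³·A⁻¹) = kg³·m⁴·s⁻⁷·A⁻¹·cd.

kg³·m⁴·s⁻⁷·A⁻¹·cd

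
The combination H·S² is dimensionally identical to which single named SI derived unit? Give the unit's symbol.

F

H = Wb/A (inductance = flux per current),
    = kg·m²·s⁻²·A⁻².
S = 1/Ω (conductance is reciprocal resistance),
    = kg⁻¹·m⁻²·s³·A².
So S² = kg⁻²·m⁻⁴·s⁶·A⁴.
Combining: H·S² = (kg·m²·s⁻²·A⁻²) · (kg⁻²·m⁻⁴·s⁶·A⁴) = kg⁻¹·m⁻²·s⁴·A².
kg⁻¹·m⁻²·s⁴·A² is the base-SI form of the farad.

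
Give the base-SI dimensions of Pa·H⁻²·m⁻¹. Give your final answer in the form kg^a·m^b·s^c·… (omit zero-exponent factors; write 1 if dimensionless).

Pa = N/m² (pressure = force per area),
    = kg·m⁻¹·s⁻².
H = Wb/A (inductance = flux per current),
    = kg·m²·s⁻²·A⁻².
So H⁻² = kg⁻²·m⁻⁴·s⁴·A⁴.
Combining: Pa·H⁻²·m⁻¹ = (kg·m⁻¹·s⁻²) · (kg⁻²·m⁻⁴·s⁴·A⁴) · m⁻¹ = kg⁻¹·m⁻⁶·s²·A⁴.

kg⁻¹·m⁻⁶·s²·A⁴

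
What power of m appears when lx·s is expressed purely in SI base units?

lx = lm/m² (illuminance = luminous flux per area),
    = m⁻²·cd.
Combining: lx·s = (m⁻²·cd) · s = m⁻²·s·cd.
The exponent of m is -2.

-2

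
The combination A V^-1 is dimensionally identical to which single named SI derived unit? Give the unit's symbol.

S

V = W/A (potential = power per current),
    = kg·m²·s⁻³·A⁻¹.
So V⁻¹ = kg⁻¹·m⁻²·s³·A.
Combining: A·V⁻¹ = A · (kg⁻¹·m⁻²·s³·A) = kg⁻¹·m⁻²·s³·A².
kg⁻¹·m⁻²·s³·A² is the base-SI form of the siemens.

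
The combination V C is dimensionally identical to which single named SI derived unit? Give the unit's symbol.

J

V = kg·m²·s⁻³·A⁻¹.
C = s·A.
Combining: V·C = (kg·m²·s⁻³·A⁻¹) · (s·A) = kg·m²·s⁻².
kg·m²·s⁻² is the base-SI form of the joule.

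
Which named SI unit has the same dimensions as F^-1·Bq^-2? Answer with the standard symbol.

H

F = C/V (capacitance = charge per voltage),
    = A·s/(kg·m²·s⁻³·A⁻¹) (substituting C and V),
    = kg⁻¹·m⁻²·s⁴·A².
So F⁻¹ = kg·m²·s⁻⁴·A⁻².
Bq = 1/s = s⁻¹ (activity is decays per second).
So Bq⁻² = s².
Combining: F⁻¹·Bq⁻² = (kg·m²·s⁻⁴·A⁻²) · s² = kg·m²·s⁻²·A⁻².
kg·m²·s⁻²·A⁻² is the base-SI form of the henry.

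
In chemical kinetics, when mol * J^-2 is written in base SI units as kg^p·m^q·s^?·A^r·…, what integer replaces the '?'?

4

J = kg·m²·s⁻².
So J⁻² = kg⁻²·m⁻⁴·s⁴.
Combining: mol·J⁻² = mol · (kg⁻²·m⁻⁴·s⁴) = kg⁻²·m⁻⁴·s⁴·mol.
The exponent of s is 4.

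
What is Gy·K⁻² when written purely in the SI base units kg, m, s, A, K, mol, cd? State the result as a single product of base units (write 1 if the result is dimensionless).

m²·s⁻²·K⁻²

Gy = m²·s⁻².
Combining: Gy·K⁻² = (m²·s⁻²) · K⁻² = m²·s⁻²·K⁻².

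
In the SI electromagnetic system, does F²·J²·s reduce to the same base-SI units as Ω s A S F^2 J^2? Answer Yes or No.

No

Left side:
  F = kg⁻¹·m⁻²·s⁴·A².
  So F² = kg⁻²·m⁻⁴·s⁸·A⁴.
  J = kg·m²·s⁻².
  So J² = kg²·m⁴·s⁻⁴.
  Combining: F²·J²·s = (kg⁻²·m⁻⁴·s⁸·A⁴) · (kg²·m⁴·s⁻⁴) · s = s⁵·A⁴.
Right side:
  Ω = kg·m²·s⁻³·A⁻².
  S = kg⁻¹·m⁻²·s³·A².
  F = kg⁻¹·m⁻²·s⁴·A².
  So F² = kg⁻²·m⁻⁴·s⁸·A⁴.
  J = kg·m²·s⁻².
  So J² = kg²·m⁴·s⁻⁴.
  Combining: Ω·s·A·S·F²·J² = (kg·m²·s⁻³·A⁻²) · s · A · (kg⁻¹·m⁻²·s³·A²) · (kg⁻²·m⁻⁴·s⁸·A⁴) · (kg²·m⁴·s⁻⁴) = s⁵·A⁵.
Left is s⁵·A⁴; right is s⁵·A⁵ — different.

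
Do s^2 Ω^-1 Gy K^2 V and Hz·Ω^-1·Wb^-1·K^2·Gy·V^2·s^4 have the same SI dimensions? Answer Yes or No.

Yes

Left side:
  Ω = V/A (resistance = voltage per current),
      = kg·m²·s⁻³·A⁻².
  So Ω⁻¹ = kg⁻¹·m⁻²·s³·A².
  Gy = J/kg (absorbed dose = energy per mass),
      = m²·s⁻².
  V = W/A (potential = power per current),
      = kg·m²·s⁻³·A⁻¹.
  Combining: s²·Ω⁻¹·Gy·K²·V = s² · (kg⁻¹·m⁻²·s³·A²) · (m²·s⁻²) · K² · (kg·m²·s⁻³·A⁻¹) = m²·A·K².
Right side:
  Hz = 1/s = s⁻¹ (frequency is cycles per second).
  Ω = V/A (resistance = voltage per current),
      = kg·m²·s⁻³·A⁻².
  So Ω⁻¹ = kg⁻¹·m⁻²·s³·A².
  Wb = V·s (flux: a volt is a weber per second),
      = kg·m²·s⁻²·A⁻¹.
  So Wb⁻¹ = kg⁻¹·m⁻²·s²·A.
  Gy = J/kg (absorbed dose = energy per mass),
      = m²·s⁻².
  V = W/A (potential = power per current),
      = kg·m²·s⁻³·A⁻¹.
  So V² = kg²·m⁴·s⁻⁶·A⁻².
  Combining: Hz·Ω⁻¹·Wb⁻¹·K²·Gy·V²·s⁴ = s⁻¹ · (kg⁻¹·m⁻²·s³·A²) · (kg⁻¹·m⁻²·s²·A) · K² · (m²·s⁻²) · (kg²·m⁴·s⁻⁶·A⁻²) · s⁴ = m²·A·K².
Both reduce to m²·A·K².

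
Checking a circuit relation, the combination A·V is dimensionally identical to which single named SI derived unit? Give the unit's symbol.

W

V = W/A (potential = power per current),
    = kg·m²·s⁻³·A⁻¹.
Combining: A·V = A · (kg·m²·s⁻³·A⁻¹) = kg·m²·s⁻³.
kg·m²·s⁻³ is the base-SI form of the watt.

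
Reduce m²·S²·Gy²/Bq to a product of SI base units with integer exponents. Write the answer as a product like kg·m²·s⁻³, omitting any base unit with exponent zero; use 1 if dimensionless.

kg⁻²·m²·s³·A⁴

S = 1/Ω (conductance is reciprocal resistance),
    = kg⁻¹·m⁻²·s³·A².
So S² = kg⁻²·m⁻⁴·s⁶·A⁴.
Gy = J/kg (absorbed dose = energy per mass),
    = m²·s⁻².
So Gy² = m⁴·s⁻⁴.
Bq = 1/s = s⁻¹ (activity is decays per second).
So Bq⁻¹ = s.
Combining: m²·S²·Gy²·Bq⁻¹ = m² · (kg⁻²·m⁻⁴·s⁶·A⁴) · (m⁴·s⁻⁴) · s = kg⁻²·m²·s³·A⁴.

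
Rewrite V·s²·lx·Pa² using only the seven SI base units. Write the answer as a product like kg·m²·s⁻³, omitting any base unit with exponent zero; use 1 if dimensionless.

kg³·m⁻²·s⁻⁵·A⁻¹·cd

V = kg·m²·s⁻³·A⁻¹.
lx = m⁻²·cd.
Pa = kg·m⁻¹·s⁻².
So Pa² = kg²·m⁻²·s⁻⁴.
Combining: V·s²·lx·Pa² = (kg·m²·s⁻³·A⁻¹) · s² · (m⁻²·cd) · (kg²·m⁻²·s⁻⁴) = kg³·m⁻²·s⁻⁵·A⁻¹·cd.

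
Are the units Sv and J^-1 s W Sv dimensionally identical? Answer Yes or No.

Yes

Left side:
  Sv = m²·s⁻².
Right side:
  J = N·m (work = force × distance),
      = kg·m²·s⁻².
  So J⁻¹ = kg⁻¹·m⁻²·s².
  W = J/s (power = energy per time),
      = kg·m²·s⁻³.
  Sv = J/kg (equivalent dose = energy per mass),
      = m²·s⁻².
  Combining: J⁻¹·s·W·Sv = (kg⁻¹·m⁻²·s²) · s · (kg·m²·s⁻³) · (m²·s⁻²) = m²·s⁻².
Both reduce to m²·s⁻².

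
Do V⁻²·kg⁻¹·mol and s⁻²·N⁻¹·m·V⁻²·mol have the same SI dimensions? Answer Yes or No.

Left side:
  V = kg·m²·s⁻³·A⁻¹.
  So V⁻² = kg⁻²·m⁻⁴·s⁶·A².
  Combining: V⁻²·kg⁻¹·mol = (kg⁻²·m⁻⁴·s⁶·A²) · kg⁻¹ · mol = kg⁻³·m⁻⁴·s⁶·A²·mol.
Right side:
  N = kg·m·s⁻².
  So N⁻¹ = kg⁻¹·m⁻¹·s².
  V = kg·m²·s⁻³·A⁻¹.
  So V⁻² = kg⁻²·m⁻⁴·s⁶·A².
  Combining: s⁻²·N⁻¹·m·V⁻²·mol = s⁻² · (kg⁻¹·m⁻¹·s²) · m · (kg⁻²·m⁻⁴·s⁶·A²) · mol = kg⁻³·m⁻⁴·s⁶·A²·mol.
Both reduce to kg⁻³·m⁻⁴·s⁶·A²·mol.

Yes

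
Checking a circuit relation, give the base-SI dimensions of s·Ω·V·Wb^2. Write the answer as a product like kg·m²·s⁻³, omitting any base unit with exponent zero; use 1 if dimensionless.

Ω = kg·m²·s⁻³·A⁻².
V = kg·m²·s⁻³·A⁻¹.
Wb = kg·m²·s⁻²·A⁻¹.
So Wb² = kg²·m⁴·s⁻⁴·A⁻².
Combining: s·Ω·V·Wb² = s · (kg·m²·s⁻³·A⁻²) · (kg·m²·s⁻³·A⁻¹) · (kg²·m⁴·s⁻⁴·A⁻²) = kg⁴·m⁸·s⁻⁹·A⁻⁵.

kg⁴·m⁸·s⁻⁹·A⁻⁵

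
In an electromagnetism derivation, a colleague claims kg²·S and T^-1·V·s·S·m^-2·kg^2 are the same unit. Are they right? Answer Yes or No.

Left side:
  S = 1/Ω (conductance is reciprocal resistance),
      = kg⁻¹·m⁻²·s³·A².
  Combining: kg²·S = kg² · (kg⁻¹·m⁻²·s³·A²) = kg·m⁻²·s³·A².
Right side:
  T = Wb/m² (flux density = flux per area),
      = kg·s⁻²·A⁻¹.
  So T⁻¹ = kg⁻¹·s²·A.
  V = W/A (potential = power per current),
      = kg·m²·s⁻³·A⁻¹.
  S = 1/Ω (conductance is reciprocal resistance),
      = kg⁻¹·m⁻²·s³·A².
  Combining: T⁻¹·V·s·S·m⁻²·kg² = (kg⁻¹·s²·A) · (kg·m²·s⁻³·A⁻¹) · s · (kg⁻¹·m⁻²·s³·A²) · m⁻² · kg² = kg·m⁻²·s³·A².
Both reduce to kg·m⁻²·s³·A².

Yes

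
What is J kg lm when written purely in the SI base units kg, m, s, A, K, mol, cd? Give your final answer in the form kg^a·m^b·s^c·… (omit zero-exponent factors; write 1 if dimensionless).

J = kg·m²·s⁻².
lm = cd.
Combining: J·kg·lm = (kg·m²·s⁻²) · kg · cd = kg²·m²·s⁻²·cd.

kg²·m²·s⁻²·cd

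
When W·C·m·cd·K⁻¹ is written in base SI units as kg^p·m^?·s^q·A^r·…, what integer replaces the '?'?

3

W = J/s (power = energy per time),
    = kg·m²·s⁻³.
C = A·s = s·A (charge = current × time).
Combining: W·C·m·cd·K⁻¹ = (kg·m²·s⁻³) · (s·A) · m · cd · K⁻¹ = kg·m³·s⁻²·A·K⁻¹·cd.
The exponent of m is 3.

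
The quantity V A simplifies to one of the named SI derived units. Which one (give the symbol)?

W

V = kg·m²·s⁻³·A⁻¹.
Combining: V·A = (kg·m²·s⁻³·A⁻¹) · A = kg·m²·s⁻³.
kg·m²·s⁻³ is the base-SI form of the watt.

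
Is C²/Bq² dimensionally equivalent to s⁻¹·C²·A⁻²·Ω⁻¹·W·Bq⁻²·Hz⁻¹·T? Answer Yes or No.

No

Left side:
  Bq = 1/s = s⁻¹ (activity is decays per second).
  So Bq⁻² = s².
  C = A·s = s·A (charge = current × time).
  So C² = s²·A².
  Combining: Bq⁻²·C² = s² · (s²·A²) = s⁴·A².
Right side:
  C = A·s = s·A (charge = current × time).
  So C² = s²·A².
  Ω = V/A (resistance = voltage per current),
      = kg·m²·s⁻³·A⁻².
  So Ω⁻¹ = kg⁻¹·m⁻²·s³·A².
  W = J/s (power = energy per time),
      = kg·m²·s⁻³.
  Bq = 1/s = s⁻¹ (activity is decays per second).
  So Bq⁻² = s².
  Hz = 1/s = s⁻¹ (frequency is cycles per second).
  So Hz⁻¹ = s.
  T = Wb/m² (flux density = flux per area),
      = kg·s⁻²·A⁻¹.
  Combining: s⁻¹·C²·A⁻²·Ω⁻¹·W·Bq⁻²·Hz⁻¹·T = s⁻¹ · (s²·A²) · A⁻² · (kg⁻¹·m⁻²·s³·A²) · (kg·m²·s⁻³) · s² · s · (kg·s⁻²·A⁻¹) = kg·s²·A.
Left is s⁴·A²; right is kg·s²·A — different.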